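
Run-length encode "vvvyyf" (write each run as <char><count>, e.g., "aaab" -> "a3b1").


Input: 'vvvyyf'
Operation: identify consecutive runs
Runs: 'vvv' -> v3, 'yy' -> y2, 'f' -> f1
Encoded: v3y2f1


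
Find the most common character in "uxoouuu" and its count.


Input: 'uxoouuu'
Operation: tally each character
Counts: 'o':2, 'u':4, 'x':1
Maximum: 'u' appears 4 times


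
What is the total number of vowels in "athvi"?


Input string: 'athvi'
Operation: count vowels (a, e, i, o, u)
Scan: s[0]='a' (vowel), s[1]='t', s[2]='h', s[3]='v', s[4]='i' (vowel)
Vowels found: 2
Result: 2


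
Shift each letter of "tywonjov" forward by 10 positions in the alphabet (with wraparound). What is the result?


Input: 'tywonjov', shift = 10
Operation: for each letter, (position + 10) mod 26
Mapping: 't'(19+10=29, 29 mod 26=3)->'d', 'y'(24+10=34, 34 mod 26=8)->'i', 'w'(22+10=32, 32 mod 26=6)->'g', 'o'(14+10=24)->'y', 'n'(13+10=23)->'x', 'j'(9+10=19)->'t', 'o'(14+10=24)->'y', 'v'(21+10=31, 31 mod 26=5)->'f'
Result: digyxtyf


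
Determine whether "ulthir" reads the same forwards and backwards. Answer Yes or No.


Input string: 'ulthir'
Reversed: 'rihtlu'
Compare pairs: s[0]='u' vs s[5]='r' (mismatch), s[1]='l' vs s[4]='i' (mismatch), s[2]='t' vs s[3]='h' (mismatch)
Palindrome: No


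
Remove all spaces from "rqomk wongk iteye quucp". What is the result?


Input string: 'rqomk wongk iteye quucp'
Operation: remove all spaces
Words: 'rqomk', 'wongk', 'iteye', 'quucp'
Join without spaces: rqomkwongkiteyequucp


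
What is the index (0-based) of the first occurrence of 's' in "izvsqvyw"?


Input string: 'izvsqvyw'
Target: 's'
Scanning left to right: s[0]='i', s[1]='z', s[2]='v', s[3]='s'
First match at index: 3


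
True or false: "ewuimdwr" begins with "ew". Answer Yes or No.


Input string: 'ewuimdwr'
Prefix to check: 'ew'
First 2 characters of input: 'ew'
Match: True
Result: Yes


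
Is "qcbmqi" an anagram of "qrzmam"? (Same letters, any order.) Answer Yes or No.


String 1: 'qrzmam' -> sorted: 'ammqrz'
String 2: 'qcbmqi' -> sorted: 'bcimqq'
Compare sorted forms: 'ammqrz' != 'bcimqq'
Anagram: No


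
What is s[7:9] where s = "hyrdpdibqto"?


Input string: 'hyrdpdibqto'
Operation: slice [7:9]
Extract characters: s[7]='b', s[8]='q'
Result: bq


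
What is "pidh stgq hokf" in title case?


Input string: 'pidh stgq hokf'
Operation: capitalize first letter of each word
Word transformations: 'pidh'->'Pidh', 'stgq'->'Stgq', 'hokf'->'Hokf'
Result: Pidh Stgq Hokf


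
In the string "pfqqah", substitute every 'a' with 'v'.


Input string: 'pfqqah'
Operation: replace 'a' with 'v'
Positions of 'a': 4
After replacement: pfqqvh


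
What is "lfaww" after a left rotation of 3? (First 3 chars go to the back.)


Input: 'lfaww', shift = 3
Operation: split at index 3 and swap parts
Front part s[0:3] = 'lfa'
Back part s[3:] = 'ww'
Rotated = back + front = 'ww' + 'lfa'
Result: wwlfa


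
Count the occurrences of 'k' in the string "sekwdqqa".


Input string: 'sekwdqqa'
Target character: 'k'
Scan each position: s[2]='k'
Matches found at indices: 2
Total: 1


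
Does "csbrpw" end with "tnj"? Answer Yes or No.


Input string: 'csbrpw'
Suffix to check: 'tnj'
Last 3 characters of input: 'rpw'
Match: False
Result: No


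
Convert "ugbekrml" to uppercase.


Input string: 'ugbekrml'
Operation: convert each letter to uppercase
Mapping: 'u'->'U', 'g'->'G', 'b'->'B', 'e'->'E', 'k'->'K', 'r'->'R', 'm'->'M', 'l'->'L'
Result: UGBEKRML


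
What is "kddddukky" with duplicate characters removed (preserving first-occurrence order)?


Input: 'kddddukky'
Operation: keep first occurrence of each character
Scan: s[0]='k' new -> keep; s[1]='d' new -> keep; s[2]='d' seen -> skip; s[3]='d' seen -> skip; s[4]='d' seen -> skip; s[5]='u' new -> keep; s[6]='k' seen -> skip; s[7]='k' seen -> skip; s[8]='y' new -> keep
Result: kduy


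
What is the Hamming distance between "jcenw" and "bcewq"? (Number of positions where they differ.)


String 1: 'jcenw'
String 2: 'bcewq'
Compare each position: pos 0: 'j'!='b', pos 1: 'c'=='c', pos 2: 'e'=='e', pos 3: 'n'!='w', pos 4: 'w'!='q'
Differing positions: 3
Hamming distance: 3


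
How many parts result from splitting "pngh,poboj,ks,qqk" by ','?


Input string: 'pngh,poboj,ks,qqk'
Delimiter: ','
Split result: 'pngh', 'poboj', 'ks', 'qqk'
Number of parts: 4


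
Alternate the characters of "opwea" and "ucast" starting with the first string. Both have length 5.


String 1: 'opwea'
String 2: 'ucast'
Operation: alternate characters
Pairs: 'o'+'u', 'p'+'c', 'w'+'a', 'e'+'s', 'a'+'t'
Result: oupcwaesat


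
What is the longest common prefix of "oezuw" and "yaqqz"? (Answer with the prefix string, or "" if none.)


String 1: 'oezuw'
String 2: 'yaqqz'
Compare position by position:
pos 0: 'o' vs 'y' differ -> stop
Longest common prefix: "" (length 0)


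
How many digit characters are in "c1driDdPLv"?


Input string: 'c1driDdPLv'
Operation: count digit characters (0-9)
Scan: 'c', '1'(digit), 'd', 'r', 'i', 'D', 'd', 'P', 'L', 'v'
Digits found: 1
Result: 1


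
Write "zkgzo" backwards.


Input string: 'zkgzo'
Operation: reverse character order
Original order: 'z' -> 'k' -> 'g' -> 'z' -> 'o'
Reversed order: 'o' -> 'z' -> 'g' -> 'k' -> 'z'
Result: ozgkz


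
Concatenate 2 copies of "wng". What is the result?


Input string: 'wng'
Operation: repeat 2 times
Concatenation: 'wng' + 'wng'
Result: wngwng


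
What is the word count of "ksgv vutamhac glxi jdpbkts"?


Input string: 'ksgv vutamhac glxi jdpbkts'
Operation: split by spaces
Words found: 'ksgv', 'vutamhac', 'glxi', 'jdpbkts'
Word count: 4


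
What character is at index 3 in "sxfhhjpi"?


Input string: 'sxfhhjpi'
Operation: get character at index 3
Index mapping: s[0]='s', s[1]='x', s[2]='f', s[3]='h'
Result: 'h'


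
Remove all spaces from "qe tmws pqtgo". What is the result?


Input string: 'qe tmws pqtgo'
Operation: remove all spaces
Words: 'qe', 'tmws', 'pqtgo'
Join without spaces: qetmwspqtgo


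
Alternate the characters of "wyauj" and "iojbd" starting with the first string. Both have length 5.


String 1: 'wyauj'
String 2: 'iojbd'
Operation: alternate characters
Pairs: 'w'+'i', 'y'+'o', 'a'+'j', 'u'+'b', 'j'+'d'
Result: wiyoajubjd


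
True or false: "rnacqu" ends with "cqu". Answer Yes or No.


Input string: 'rnacqu'
Suffix to check: 'cqu'
Last 3 characters of input: 'cqu'
Match: True
Result: Yes


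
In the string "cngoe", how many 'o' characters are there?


Input string: 'cngoe'
Target character: 'o'
Scan each position: s[3]='o'
Matches found at indices: 3
Total: 1


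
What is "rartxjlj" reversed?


Input string: 'rartxjlj'
Operation: reverse character order
Original order: 'r' -> 'a' -> 'r' -> 't' -> 'x' -> 'j' -> 'l' -> 'j'
Reversed order: 'j' -> 'l' -> 'j' -> 'x' -> 't' -> 'r' -> 'a' -> 'r'
Result: jljxtrar


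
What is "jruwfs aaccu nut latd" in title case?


Input string: 'jruwfs aaccu nut latd'
Operation: capitalize first letter of each word
Word transformations: 'jruwfs'->'Jruwfs', 'aaccu'->'Aaccu', 'nut'->'Nut', 'latd'->'Latd'
Result: Jruwfs Aaccu Nut Latd


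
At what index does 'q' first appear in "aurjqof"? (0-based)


Input string: 'aurjqof'
Target: 'q'
Scanning left to right: s[0]='a', s[1]='u', s[2]='r', s[3]='j', s[4]='q'
First match at index: 4


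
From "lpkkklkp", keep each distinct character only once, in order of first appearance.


Input: 'lpkkklkp'
Operation: keep first occurrence of each character
Scan: s[0]='l' new -> keep; s[1]='p' new -> keep; s[2]='k' new -> keep; s[3]='k' seen -> skip; s[4]='k' seen -> skip; s[5]='l' seen -> skip; s[6]='k' seen -> skip; s[7]='p' seen -> skip
Result: lpk


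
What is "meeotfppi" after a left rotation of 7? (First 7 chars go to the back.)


Input: 'meeotfppi', shift = 7
Operation: split at index 7 and swap parts
Front part s[0:7] = 'meeotfp'
Back part s[7:] = 'pi'
Rotated = back + front = 'pi' + 'meeotfp'
Result: pimeeotfp


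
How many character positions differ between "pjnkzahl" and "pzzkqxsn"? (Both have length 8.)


String 1: 'pjnkzahl'
String 2: 'pzzkqxsn'
Compare each position: pos 0: 'p'=='p', pos 1: 'j'!='z', pos 2: 'n'!='z', pos 3: 'k'=='k', pos 4: 'z'!='q', pos 5: 'a'!='x', pos 6: 'h'!='s', pos 7: 'l'!='n'
Differing positions: 6
Hamming distance: 6


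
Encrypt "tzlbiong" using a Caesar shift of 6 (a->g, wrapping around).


Input: 'tzlbiong', shift = 6
Operation: for each letter, (position + 6) mod 26
Mapping: 't'(19+6=25)->'z', 'z'(25+6=31, 31 mod 26=5)->'f', 'l'(11+6=17)->'r', 'b'(1+6=7)->'h', 'i'(8+6=14)->'o', 'o'(14+6=20)->'u', 'n'(13+6=19)->'t', 'g'(6+6=12)->'m'
Result: zfrhoutm


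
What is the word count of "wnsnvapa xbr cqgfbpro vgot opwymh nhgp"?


Input string: 'wnsnvapa xbr cqgfbpro vgot opwymh nhgp'
Operation: split by spaces
Words found: 'wnsnvapa', 'xbr', 'cqgfbpro', 'vgot', 'opwymh', 'nhgp'
Word count: 6


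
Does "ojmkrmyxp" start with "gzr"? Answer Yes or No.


Input string: 'ojmkrmyxp'
Prefix to check: 'gzr'
First 3 characters of input: 'ojm'
Match: False
Result: No


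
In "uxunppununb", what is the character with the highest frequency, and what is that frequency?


Input: 'uxunppununb'
Operation: tally each character
Counts: 'b':1, 'n':3, 'p':2, 'u':4, 'x':1
Maximum: 'u' appears 4 times


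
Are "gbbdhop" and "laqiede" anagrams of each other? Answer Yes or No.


String 1: 'gbbdhop' -> sorted: 'bbdghop'
String 2: 'laqiede' -> sorted: 'adeeilq'
Compare sorted forms: 'bbdghop' != 'adeeilq'
Anagram: No


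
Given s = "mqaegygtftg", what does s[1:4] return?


Input string: 'mqaegygtftg'
Operation: slice [1:4]
Extract characters: s[1]='q', s[2]='a', s[3]='e'
Result: qae


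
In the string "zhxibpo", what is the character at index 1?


Input string: 'zhxibpo'
Operation: get character at index 1
Index mapping: s[0]='z', s[1]='h'
Result: 'h'


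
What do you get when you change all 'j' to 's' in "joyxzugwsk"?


Input string: 'joyxzugwsk'
Operation: replace 'j' with 's'
Positions of 'j': 0
After replacement: soyxzugwsk


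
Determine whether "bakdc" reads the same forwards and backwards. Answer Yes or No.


Input string: 'bakdc'
Reversed: 'cdkab'
Compare pairs: s[0]='b' vs s[4]='c' (mismatch), s[1]='a' vs s[3]='d' (mismatch)
Palindrome: No


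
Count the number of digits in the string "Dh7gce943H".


Input string: 'Dh7gce943H'
Operation: count digit characters (0-9)
Scan: 'D', 'h', '7'(digit), 'g', 'c', 'e', '9'(digit), '4'(digit), '3'(digit), 'H'
Digits found: 4
Result: 4


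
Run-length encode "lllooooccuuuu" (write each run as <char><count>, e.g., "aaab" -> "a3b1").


Input: 'lllooooccuuuu'
Operation: identify consecutive runs
Runs: 'lll' -> l3, 'oooo' -> o4, 'cc' -> c2, 'uuuu' -> u4
Encoded: l3o4c2u4


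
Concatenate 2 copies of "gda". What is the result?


Input string: 'gda'
Operation: repeat 2 times
Concatenation: 'gda' + 'gda'
Result: gdagda


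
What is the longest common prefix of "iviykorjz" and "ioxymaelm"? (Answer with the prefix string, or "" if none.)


String 1: 'iviykorjz'
String 2: 'ioxymaelm'
Compare position by position:
pos 0: 'i' vs 'i' match
pos 1: 'v' vs 'o' differ -> stop
Longest common prefix: "i" (length 1)


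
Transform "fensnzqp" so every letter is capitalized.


Input string: 'fensnzqp'
Operation: convert each letter to uppercase
Mapping: 'f'->'F', 'e'->'E', 'n'->'N', 's'->'S', 'n'->'N', 'z'->'Z', 'q'->'Q', 'p'->'P'
Result: FENSNZQP


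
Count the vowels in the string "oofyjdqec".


Input string: 'oofyjdqec'
Operation: count vowels (a, e, i, o, u)
Scan: s[0]='o' (vowel), s[1]='o' (vowel), s[2]='f', s[3]='y', s[4]='j', s[5]='d', s[6]='q', s[7]='e' (vowel), s[8]='c'
Vowels found: 3
Result: 3


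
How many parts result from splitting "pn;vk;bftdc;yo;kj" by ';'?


Input string: 'pn;vk;bftdc;yo;kj'
Delimiter: ';'
Split result: 'pn', 'vk', 'bftdc', 'yo', 'kj'
Number of parts: 5


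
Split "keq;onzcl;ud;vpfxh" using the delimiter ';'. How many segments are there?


Input string: 'keq;onzcl;ud;vpfxh'
Delimiter: ';'
Split result: 'keq', 'onzcl', 'ud', 'vpfxh'
Number of parts: 4


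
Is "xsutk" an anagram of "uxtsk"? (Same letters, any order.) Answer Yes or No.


String 1: 'uxtsk' -> sorted: 'kstux'
String 2: 'xsutk' -> sorted: 'kstux'
Compare sorted forms: 'kstux' == 'kstux'
Anagram: Yes


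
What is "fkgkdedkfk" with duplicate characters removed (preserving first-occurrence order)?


Input: 'fkgkdedkfk'
Operation: keep first occurrence of each character
Scan: s[0]='f' new -> keep; s[1]='k' new -> keep; s[2]='g' new -> keep; s[3]='k' seen -> skip; s[4]='d' new -> keep; s[5]='e' new -> keep; s[6]='d' seen -> skip; s[7]='k' seen -> skip; s[8]='f' seen -> skip; s[9]='k' seen -> skip
Result: fkgde


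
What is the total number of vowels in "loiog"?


Input string: 'loiog'
Operation: count vowels (a, e, i, o, u)
Scan: s[0]='l', s[1]='o' (vowel), s[2]='i' (vowel), s[3]='o' (vowel), s[4]='g'
Vowels found: 3
Result: 3


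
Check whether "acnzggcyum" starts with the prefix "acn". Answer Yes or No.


Input string: 'acnzggcyum'
Prefix to check: 'acn'
First 3 characters of input: 'acn'
Match: True
Result: Yes


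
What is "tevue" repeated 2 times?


Input string: 'tevue'
Operation: repeat 2 times
Concatenation: 'tevue' + 'tevue'
Result: tevuetevue


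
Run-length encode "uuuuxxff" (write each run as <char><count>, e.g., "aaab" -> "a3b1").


Input: 'uuuuxxff'
Operation: identify consecutive runs
Runs: 'uuuu' -> u4, 'xx' -> x2, 'ff' -> f2
Encoded: u4x2f2


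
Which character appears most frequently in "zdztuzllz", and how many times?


Input: 'zdztuzllz'
Operation: tally each character
Counts: 'd':1, 'l':2, 't':1, 'u':1, 'z':4
Maximum: 'z' appears 4 times


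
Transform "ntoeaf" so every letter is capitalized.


Input string: 'ntoeaf'
Operation: convert each letter to uppercase
Mapping: 'n'->'N', 't'->'T', 'o'->'O', 'e'->'E', 'a'->'A', 'f'->'F'
Result: NTOEAF


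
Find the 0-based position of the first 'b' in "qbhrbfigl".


Input string: 'qbhrbfigl'
Target: 'b'
Scanning left to right: s[0]='q', s[1]='b'
First match at index: 1


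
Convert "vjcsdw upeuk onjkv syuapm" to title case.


Input string: 'vjcsdw upeuk onjkv syuapm'
Operation: capitalize first letter of each word
Word transformations: 'vjcsdw'->'Vjcsdw', 'upeuk'->'Upeuk', 'onjkv'->'Onjkv', 'syuapm'->'Syuapm'
Result: Vjcsdw Upeuk Onjkv Syuapm


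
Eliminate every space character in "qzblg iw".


Input string: 'qzblg iw'
Operation: remove all spaces
Words: 'qzblg', 'iw'
Join without spaces: qzblgiw


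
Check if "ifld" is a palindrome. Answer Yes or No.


Input string: 'ifld'
Reversed: 'dlfi'
Compare pairs: s[0]='i' vs s[3]='d' (mismatch), s[1]='f' vs s[2]='l' (mismatch)
Palindrome: No


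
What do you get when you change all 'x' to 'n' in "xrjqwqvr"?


Input string: 'xrjqwqvr'
Operation: replace 'x' with 'n'
Positions of 'x': 0
After replacement: nrjqwqvr


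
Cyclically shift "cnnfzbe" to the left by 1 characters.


Input: 'cnnfzbe', shift = 1
Operation: split at index 1 and swap parts
Front part s[0:1] = 'c'
Back part s[1:] = 'nnfzbe'
Rotated = back + front = 'nnfzbe' + 'c'
Result: nnfzbec


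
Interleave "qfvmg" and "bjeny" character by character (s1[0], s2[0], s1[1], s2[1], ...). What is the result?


String 1: 'qfvmg'
String 2: 'bjeny'
Operation: alternate characters
Pairs: 'q'+'b', 'f'+'j', 'v'+'e', 'm'+'n', 'g'+'y'
Result: qbfjvemngy


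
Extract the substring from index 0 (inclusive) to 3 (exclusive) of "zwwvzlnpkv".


Input string: 'zwwvzlnpkv'
Operation: slice [0:3]
Extract characters: s[0]='z', s[1]='w', s[2]='w'
Result: zww


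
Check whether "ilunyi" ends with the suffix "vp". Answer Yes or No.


Input string: 'ilunyi'
Suffix to check: 'vp'
Last 2 characters of input: 'yi'
Match: False
Result: No


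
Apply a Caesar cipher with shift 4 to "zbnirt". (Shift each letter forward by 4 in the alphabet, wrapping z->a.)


Input: 'zbnirt', shift = 4
Operation: for each letter, (position + 4) mod 26
Mapping: 'z'(25+4=29, 29 mod 26=3)->'d', 'b'(1+4=5)->'f', 'n'(13+4=17)->'r', 'i'(8+4=12)->'m', 'r'(17+4=21)->'v', 't'(19+4=23)->'x'
Result: dfrmvx


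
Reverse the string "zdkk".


Input string: 'zdkk'
Operation: reverse character order
Original order: 'z' -> 'd' -> 'k' -> 'k'
Reversed order: 'k' -> 'k' -> 'd' -> 'z'
Result: kkdz


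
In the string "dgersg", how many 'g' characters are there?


Input string: 'dgersg'
Target character: 'g'
Scan each position: s[1]='g', s[5]='g'
Matches found at indices: 1, 5
Total: 2


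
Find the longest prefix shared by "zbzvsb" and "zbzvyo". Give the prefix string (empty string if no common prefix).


String 1: 'zbzvsb'
String 2: 'zbzvyo'
Compare position by position:
pos 0: 'z' vs 'z' match
pos 1: 'b' vs 'b' match
pos 2: 'z' vs 'z' match
pos 3: 'v' vs 'v' match
pos 4: 's' vs 'y' differ -> stop
Longest common prefix: "zbzv" (length 4)


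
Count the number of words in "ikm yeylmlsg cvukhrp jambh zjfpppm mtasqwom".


Input string: 'ikm yeylmlsg cvukhrp jambh zjfpppm mtasqwom'
Operation: split by spaces
Words found: 'ikm', 'yeylmlsg', 'cvukhrp', 'jambh', 'zjfpppm', 'mtasqwom'
Word count: 6


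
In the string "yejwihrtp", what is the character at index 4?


Input string: 'yejwihrtp'
Operation: get character at index 4
Index mapping: s[0]='y', s[1]='e', s[2]='j', s[3]='w', s[4]='i'
Result: 'i'


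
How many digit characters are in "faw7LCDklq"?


Input string: 'faw7LCDklq'
Operation: count digit characters (0-9)
Scan: 'f', 'a', 'w', '7'(digit), 'L', 'C', 'D', 'k', 'l', 'q'
Digits found: 1
Result: 1


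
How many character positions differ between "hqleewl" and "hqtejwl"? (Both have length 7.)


String 1: 'hqleewl'
String 2: 'hqtejwl'
Compare each position: pos 0: 'h'=='h', pos 1: 'q'=='q', pos 2: 'l'!='t', pos 3: 'e'=='e', pos 4: 'e'!='j', pos 5: 'w'=='w', pos 6: 'l'=='l'
Differing positions: 2
Hamming distance: 2


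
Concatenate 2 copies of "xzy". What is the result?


Input string: 'xzy'
Operation: repeat 2 times
Concatenation: 'xzy' + 'xzy'
Result: xzyxzy


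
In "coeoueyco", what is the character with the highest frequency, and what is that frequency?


Input: 'coeoueyco'
Operation: tally each character
Counts: 'c':2, 'e':2, 'o':3, 'u':1, 'y':1
Maximum: 'o' appears 3 times


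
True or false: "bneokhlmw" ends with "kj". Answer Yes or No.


Input string: 'bneokhlmw'
Suffix to check: 'kj'
Last 2 characters of input: 'mw'
Match: False
Result: No


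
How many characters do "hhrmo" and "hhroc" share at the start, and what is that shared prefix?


String 1: 'hhrmo'
String 2: 'hhroc'
Compare position by position:
pos 0: 'h' vs 'h' match
pos 1: 'h' vs 'h' match
pos 2: 'r' vs 'r' match
pos 3: 'm' vs 'o' differ -> stop
Longest common prefix: "hhr" (length 3)


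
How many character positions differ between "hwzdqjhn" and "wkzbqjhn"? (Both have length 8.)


String 1: 'hwzdqjhn'
String 2: 'wkzbqjhn'
Compare each position: pos 0: 'h'!='w', pos 1: 'w'!='k', pos 2: 'z'=='z', pos 3: 'd'!='b', pos 4: 'q'=='q', pos 5: 'j'=='j', pos 6: 'h'=='h', pos 7: 'n'=='n'
Differing positions: 3
Hamming distance: 3


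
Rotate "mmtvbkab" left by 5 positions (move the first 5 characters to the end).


Input: 'mmtvbkab', shift = 5
Operation: split at index 5 and swap parts
Front part s[0:5] = 'mmtvb'
Back part s[5:] = 'kab'
Rotated = back + front = 'kab' + 'mmtvb'
Result: kabmmtvb


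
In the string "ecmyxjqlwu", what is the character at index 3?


Input string: 'ecmyxjqlwu'
Operation: get character at index 3
Index mapping: s[0]='e', s[1]='c', s[2]='m', s[3]='y'
Result: 'y'


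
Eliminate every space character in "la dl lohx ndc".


Input string: 'la dl lohx ndc'
Operation: remove all spaces
Words: 'la', 'dl', 'lohx', 'ndc'
Join without spaces: ladllohxndc


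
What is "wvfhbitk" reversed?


Input string: 'wvfhbitk'
Operation: reverse character order
Original order: 'w' -> 'v' -> 'f' -> 'h' -> 'b' -> 'i' -> 't' -> 'k'
Reversed order: 'k' -> 't' -> 'i' -> 'b' -> 'h' -> 'f' -> 'v' -> 'w'
Result: ktibhfvw


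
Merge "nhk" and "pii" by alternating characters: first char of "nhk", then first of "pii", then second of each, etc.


String 1: 'nhk'
String 2: 'pii'
Operation: alternate characters
Pairs: 'n'+'p', 'h'+'i', 'k'+'i'
Result: nphiki


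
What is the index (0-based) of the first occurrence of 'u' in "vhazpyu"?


Input string: 'vhazpyu'
Target: 'u'
Scanning left to right: s[0]='v', s[1]='h', s[2]='a', s[3]='z', s[4]='p', s[5]='y', s[6]='u'
First match at index: 6


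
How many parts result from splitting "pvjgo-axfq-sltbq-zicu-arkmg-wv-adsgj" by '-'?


Input string: 'pvjgo-axfq-sltbq-zicu-arkmg-wv-adsgj'
Delimiter: '-'
Split result: 'pvjgo', 'axfq', 'sltbq', 'zicu', 'arkmg', 'wv', 'adsgj'
Number of parts: 7


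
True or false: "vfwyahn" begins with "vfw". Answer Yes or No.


Input string: 'vfwyahn'
Prefix to check: 'vfw'
First 3 characters of input: 'vfw'
Match: True
Result: Yes


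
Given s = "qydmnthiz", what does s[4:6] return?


Input string: 'qydmnthiz'
Operation: slice [4:6]
Extract characters: s[4]='n', s[5]='t'
Result: nt


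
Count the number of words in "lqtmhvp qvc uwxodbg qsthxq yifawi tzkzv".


Input string: 'lqtmhvp qvc uwxodbg qsthxq yifawi tzkzv'
Operation: split by spaces
Words found: 'lqtmhvp', 'qvc', 'uwxodbg', 'qsthxq', 'yifawi', 'tzkzv'
Word count: 6


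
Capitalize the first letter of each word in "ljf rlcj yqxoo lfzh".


Input string: 'ljf rlcj yqxoo lfzh'
Operation: capitalize first letter of each word
Word transformations: 'ljf'->'Ljf', 'rlcj'->'Rlcj', 'yqxoo'->'Yqxoo', 'lfzh'->'Lfzh'
Result: Ljf Rlcj Yqxoo Lfzh


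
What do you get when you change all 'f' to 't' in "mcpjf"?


Input string: 'mcpjf'
Operation: replace 'f' with 't'
Positions of 'f': 4
After replacement: mcpjt


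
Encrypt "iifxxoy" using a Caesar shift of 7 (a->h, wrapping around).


Input: 'iifxxoy', shift = 7
Operation: for each letter, (position + 7) mod 26
Mapping: 'i'(8+7=15)->'p', 'i'(8+7=15)->'p', 'f'(5+7=12)->'m', 'x'(23+7=30, 30 mod 26=4)->'e', 'x'(23+7=30, 30 mod 26=4)->'e', 'o'(14+7=21)->'v', 'y'(24+7=31, 31 mod 26=5)->'f'
Result: ppmeevf


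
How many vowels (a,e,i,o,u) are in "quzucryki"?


Input string: 'quzucryki'
Operation: count vowels (a, e, i, o, u)
Scan: s[0]='q', s[1]='u' (vowel), s[2]='z', s[3]='u' (vowel), s[4]='c', s[5]='r', s[6]='y', s[7]='k', s[8]='i' (vowel)
Vowels found: 3
Result: 3


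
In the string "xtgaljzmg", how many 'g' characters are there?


Input string: 'xtgaljzmg'
Target character: 'g'
Scan each position: s[2]='g', s[8]='g'
Matches found at indices: 2, 8
Total: 2


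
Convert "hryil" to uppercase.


Input string: 'hryil'
Operation: convert each letter to uppercase
Mapping: 'h'->'H', 'r'->'R', 'y'->'Y', 'i'->'I', 'l'->'L'
Result: HRYIL


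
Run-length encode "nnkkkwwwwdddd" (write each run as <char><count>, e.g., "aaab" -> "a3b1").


Input: 'nnkkkwwwwdddd'
Operation: identify consecutive runs
Runs: 'nn' -> n2, 'kkk' -> k3, 'wwww' -> w4, 'dddd' -> d4
Encoded: n2k3w4d4


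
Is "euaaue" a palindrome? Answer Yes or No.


Input string: 'euaaue'
Reversed: 'euaaue'
Compare pairs: s[0]='e' vs s[5]='e' (match), s[1]='u' vs s[4]='u' (match), s[2]='a' vs s[3]='a' (match)
Palindrome: Yes


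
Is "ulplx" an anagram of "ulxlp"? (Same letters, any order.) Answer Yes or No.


String 1: 'ulxlp' -> sorted: 'llpux'
String 2: 'ulplx' -> sorted: 'llpux'
Compare sorted forms: 'llpux' == 'llpux'
Anagram: Yes


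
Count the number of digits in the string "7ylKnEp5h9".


Input string: '7ylKnEp5h9'
Operation: count digit characters (0-9)
Scan: '7'(digit), 'y', 'l', 'K', 'n', 'E', 'p', '5'(digit), 'h', '9'(digit)
Digits found: 3
Result: 3


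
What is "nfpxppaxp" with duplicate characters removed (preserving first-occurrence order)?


Input: 'nfpxppaxp'
Operation: keep first occurrence of each character
Scan: s[0]='n' new -> keep; s[1]='f' new -> keep; s[2]='p' new -> keep; s[3]='x' new -> keep; s[4]='p' seen -> skip; s[5]='p' seen -> skip; s[6]='a' new -> keep; s[7]='x' seen -> skip; s[8]='p' seen -> skip
Result: nfpxa


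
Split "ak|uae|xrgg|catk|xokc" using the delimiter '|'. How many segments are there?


Input string: 'ak|uae|xrgg|catk|xokc'
Delimiter: '|'
Split result: 'ak', 'uae', 'xrgg', 'catk', 'xokc'
Number of parts: 5


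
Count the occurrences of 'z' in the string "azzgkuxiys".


Input string: 'azzgkuxiys'
Target character: 'z'
Scan each position: s[1]='z', s[2]='z'
Matches found at indices: 1, 2
Total: 2


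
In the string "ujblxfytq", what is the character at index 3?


Input string: 'ujblxfytq'
Operation: get character at index 3
Index mapping: s[0]='u', s[1]='j', s[2]='b', s[3]='l'
Result: 'l'


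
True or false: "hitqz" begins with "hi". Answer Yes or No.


Input string: 'hitqz'
Prefix to check: 'hi'
First 2 characters of input: 'hi'
Match: True
Result: Yes


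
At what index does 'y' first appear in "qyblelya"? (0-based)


Input string: 'qyblelya'
Target: 'y'
Scanning left to right: s[0]='q', s[1]='y'
First match at index: 1


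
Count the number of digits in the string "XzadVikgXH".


Input string: 'XzadVikgXH'
Operation: count digit characters (0-9)
Scan: 'X', 'z', 'a', 'd', 'V', 'i', 'k', 'g', 'X', 'H'
Digits found: 0
Result: 0


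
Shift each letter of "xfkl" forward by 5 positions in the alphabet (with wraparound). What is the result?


Input: 'xfkl', shift = 5
Operation: for each letter, (position + 5) mod 26
Mapping: 'x'(23+5=28, 28 mod 26=2)->'c', 'f'(5+5=10)->'k', 'k'(10+5=15)->'p', 'l'(11+5=16)->'q'
Result: ckpq


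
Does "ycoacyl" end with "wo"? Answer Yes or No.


Input string: 'ycoacyl'
Suffix to check: 'wo'
Last 2 characters of input: 'yl'
Match: False
Result: No


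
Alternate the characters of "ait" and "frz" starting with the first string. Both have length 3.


String 1: 'ait'
String 2: 'frz'
Operation: alternate characters
Pairs: 'a'+'f', 'i'+'r', 't'+'z'
Result: afirtz


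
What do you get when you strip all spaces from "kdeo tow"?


Input string: 'kdeo tow'
Operation: remove all spaces
Words: 'kdeo', 'tow'
Join without spaces: kdeotow


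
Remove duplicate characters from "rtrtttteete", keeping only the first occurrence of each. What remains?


Input: 'rtrtttteete'
Operation: keep first occurrence of each character
Scan: s[0]='r' new -> keep; s[1]='t' new -> keep; s[2]='r' seen -> skip; s[3]='t' seen -> skip; s[4]='t' seen -> skip; s[5]='t' seen -> skip; s[6]='t' seen -> skip; s[7]='e' new -> keep; s[8]='e' seen -> skip; s[9]='t' seen -> skip; s[10]='e' seen -> skip
Result: rte


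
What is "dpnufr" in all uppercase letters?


Input string: 'dpnufr'
Operation: convert each letter to uppercase
Mapping: 'd'->'D', 'p'->'P', 'n'->'N', 'u'->'U', 'f'->'F', 'r'->'R'
Result: DPNUFR


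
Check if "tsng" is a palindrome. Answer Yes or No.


Input string: 'tsng'
Reversed: 'gnst'
Compare pairs: s[0]='t' vs s[3]='g' (mismatch), s[1]='s' vs s[2]='n' (mismatch)
Palindrome: No


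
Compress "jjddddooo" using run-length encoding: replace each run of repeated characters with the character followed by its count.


Input: 'jjddddooo'
Operation: identify consecutive runs
Runs: 'jj' -> j2, 'dddd' -> d4, 'ooo' -> o3
Encoded: j2d4o3


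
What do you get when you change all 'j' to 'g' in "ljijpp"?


Input string: 'ljijpp'
Operation: replace 'j' with 'g'
Positions of 'j': 1, 3
After replacement: lgigpp


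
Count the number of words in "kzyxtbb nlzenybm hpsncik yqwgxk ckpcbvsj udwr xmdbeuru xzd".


Input string: 'kzyxtbb nlzenybm hpsncik yqwgxk ckpcbvsj udwr xmdbeuru xzd'
Operation: split by spaces
Words found: 'kzyxtbb', 'nlzenybm', 'hpsncik', 'yqwgxk', 'ckpcbvsj', 'udwr', 'xmdbeuru', 'xzd'
Word count: 8


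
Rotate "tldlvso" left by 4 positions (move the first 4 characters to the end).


Input: 'tldlvso', shift = 4
Operation: split at index 4 and swap parts
Front part s[0:4] = 'tldl'
Back part s[4:] = 'vso'
Rotated = back + front = 'vso' + 'tldl'
Result: vsotldl


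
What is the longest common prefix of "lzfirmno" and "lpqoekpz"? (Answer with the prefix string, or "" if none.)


String 1: 'lzfirmno'
String 2: 'lpqoekpz'
Compare position by position:
pos 0: 'l' vs 'l' match
pos 1: 'z' vs 'p' differ -> stop
Longest common prefix: "l" (length 1)


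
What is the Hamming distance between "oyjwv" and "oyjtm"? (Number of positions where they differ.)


String 1: 'oyjwv'
String 2: 'oyjtm'
Compare each position: pos 0: 'o'=='o', pos 1: 'y'=='y', pos 2: 'j'=='j', pos 3: 'w'!='t', pos 4: 'v'!='m'
Differing positions: 2
Hamming distance: 2


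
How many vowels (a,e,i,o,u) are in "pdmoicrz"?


Input string: 'pdmoicrz'
Operation: count vowels (a, e, i, o, u)
Scan: s[0]='p', s[1]='d', s[2]='m', s[3]='o' (vowel), s[4]='i' (vowel), s[5]='c', s[6]='r', s[7]='z'
Vowels found: 2
Result: 2


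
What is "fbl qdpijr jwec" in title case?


Input string: 'fbl qdpijr jwec'
Operation: capitalize first letter of each word
Word transformations: 'fbl'->'Fbl', 'qdpijr'->'Qdpijr', 'jwec'->'Jwec'
Result: Fbl Qdpijr Jwec


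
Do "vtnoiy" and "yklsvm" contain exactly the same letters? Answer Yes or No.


String 1: 'vtnoiy' -> sorted: 'inotvy'
String 2: 'yklsvm' -> sorted: 'klmsvy'
Compare sorted forms: 'inotvy' != 'klmsvy'
Anagram: No


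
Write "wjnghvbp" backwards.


Input string: 'wjnghvbp'
Operation: reverse character order
Original order: 'w' -> 'j' -> 'n' -> 'g' -> 'h' -> 'v' -> 'b' -> 'p'
Reversed order: 'p' -> 'b' -> 'v' -> 'h' -> 'g' -> 'n' -> 'j' -> 'w'
Result: pbvhgnjw


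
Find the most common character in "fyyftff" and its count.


Input: 'fyyftff'
Operation: tally each character
Counts: 'f':4, 't':1, 'y':2
Maximum: 'f' appears 4 times


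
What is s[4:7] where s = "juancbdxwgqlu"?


Input string: 'juancbdxwgqlu'
Operation: slice [4:7]
Extract characters: s[4]='c', s[5]='b', s[6]='d'
Result: cbd


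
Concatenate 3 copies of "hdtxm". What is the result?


Input string: 'hdtxm'
Operation: repeat 3 times
Concatenation: 'hdtxm' + 'hdtxm' + 'hdtxm'
Result: hdtxmhdtxmhdtxm


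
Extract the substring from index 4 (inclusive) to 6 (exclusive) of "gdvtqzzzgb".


Input string: 'gdvtqzzzgb'
Operation: slice [4:6]
Extract characters: s[4]='q', s[5]='z'
Result: qz


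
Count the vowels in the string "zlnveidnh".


Input string: 'zlnveidnh'
Operation: count vowels (a, e, i, o, u)
Scan: s[0]='z', s[1]='l', s[2]='n', s[3]='v', s[4]='e' (vowel), s[5]='i' (vowel), s[6]='d', s[7]='n', s[8]='h'
Vowels found: 2
Result: 2


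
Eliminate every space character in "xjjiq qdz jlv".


Input string: 'xjjiq qdz jlv'
Operation: remove all spaces
Words: 'xjjiq', 'qdz', 'jlv'
Join without spaces: xjjiqqdzjlv


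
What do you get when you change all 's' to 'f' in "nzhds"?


Input string: 'nzhds'
Operation: replace 's' with 'f'
Positions of 's': 4
After replacement: nzhdf


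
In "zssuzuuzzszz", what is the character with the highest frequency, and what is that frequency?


Input: 'zssuzuuzzszz'
Operation: tally each character
Counts: 's':3, 'u':3, 'z':6
Maximum: 'z' appears 6 times


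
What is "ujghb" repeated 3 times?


Input string: 'ujghb'
Operation: repeat 3 times
Concatenation: 'ujghb' + 'ujghb' + 'ujghb'
Result: ujghbujghbujghb


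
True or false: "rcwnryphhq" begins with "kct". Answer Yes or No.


Input string: 'rcwnryphhq'
Prefix to check: 'kct'
First 3 characters of input: 'rcw'
Match: False
Result: No


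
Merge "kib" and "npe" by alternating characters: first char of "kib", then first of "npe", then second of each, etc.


String 1: 'kib'
String 2: 'npe'
Operation: alternate characters
Pairs: 'k'+'n', 'i'+'p', 'b'+'e'
Result: knipbe


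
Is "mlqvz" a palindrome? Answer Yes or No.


Input string: 'mlqvz'
Reversed: 'zvqlm'
Compare pairs: s[0]='m' vs s[4]='z' (mismatch), s[1]='l' vs s[3]='v' (mismatch)
Palindrome: No


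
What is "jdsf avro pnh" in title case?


Input string: 'jdsf avro pnh'
Operation: capitalize first letter of each word
Word transformations: 'jdsf'->'Jdsf', 'avro'->'Avro', 'pnh'->'Pnh'
Result: Jdsf Avro Pnh


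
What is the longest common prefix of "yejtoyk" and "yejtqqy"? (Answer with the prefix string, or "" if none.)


String 1: 'yejtoyk'
String 2: 'yejtqqy'
Compare position by position:
pos 0: 'y' vs 'y' match
pos 1: 'e' vs 'e' match
pos 2: 'j' vs 'j' match
pos 3: 't' vs 't' match
pos 4: 'o' vs 'q' differ -> stop
Longest common prefix: "yejt" (length 4)


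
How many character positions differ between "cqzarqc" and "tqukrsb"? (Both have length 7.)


String 1: 'cqzarqc'
String 2: 'tqukrsb'
Compare each position: pos 0: 'c'!='t', pos 1: 'q'=='q', pos 2: 'z'!='u', pos 3: 'a'!='k', pos 4: 'r'=='r', pos 5: 'q'!='s', pos 6: 'c'!='b'
Differing positions: 5
Hamming distance: 5


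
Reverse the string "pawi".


Input string: 'pawi'
Operation: reverse character order
Original order: 'p' -> 'a' -> 'w' -> 'i'
Reversed order: 'i' -> 'w' -> 'a' -> 'p'
Result: iwap


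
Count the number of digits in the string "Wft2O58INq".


Input string: 'Wft2O58INq'
Operation: count digit characters (0-9)
Scan: 'W', 'f', 't', '2'(digit), 'O', '5'(digit), '8'(digit), 'I', 'N', 'q'
Digits found: 3
Result: 3


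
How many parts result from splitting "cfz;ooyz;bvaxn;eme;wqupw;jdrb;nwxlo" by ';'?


Input string: 'cfz;ooyz;bvaxn;eme;wqupw;jdrb;nwxlo'
Delimiter: ';'
Split result: 'cfz', 'ooyz', 'bvaxn', 'eme', 'wqupw', 'jdrb', 'nwxlo'
Number of parts: 7


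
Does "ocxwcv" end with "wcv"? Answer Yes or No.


Input string: 'ocxwcv'
Suffix to check: 'wcv'
Last 3 characters of input: 'wcv'
Match: True
Result: Yes


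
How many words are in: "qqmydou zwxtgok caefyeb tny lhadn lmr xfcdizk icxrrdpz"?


Input string: 'qqmydou zwxtgok caefyeb tny lhadn lmr xfcdizk icxrrdpz'
Operation: split by spaces
Words found: 'qqmydou', 'zwxtgok', 'caefyeb', 'tny', 'lhadn', 'lmr', 'xfcdizk', 'icxrrdpz'
Word count: 8


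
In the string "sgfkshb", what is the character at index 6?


Input string: 'sgfkshb'
Operation: get character at index 6
Index mapping: s[0]='s', s[1]='g', s[2]='f', s[3]='k', s[4]='s', s[5]='h', s[6]='b'
Result: 'b'


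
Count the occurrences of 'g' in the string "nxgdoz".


Input string: 'nxgdoz'
Target character: 'g'
Scan each position: s[2]='g'
Matches found at indices: 2
Total: 1


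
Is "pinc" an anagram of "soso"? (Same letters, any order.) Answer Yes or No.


String 1: 'soso' -> sorted: 'ooss'
String 2: 'pinc' -> sorted: 'cinp'
Compare sorted forms: 'ooss' != 'cinp'
Anagram: No


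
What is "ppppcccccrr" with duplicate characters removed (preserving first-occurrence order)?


Input: 'ppppcccccrr'
Operation: keep first occurrence of each character
Scan: s[0]='p' new -> keep; s[1]='p' seen -> skip; s[2]='p' seen -> skip; s[3]='p' seen -> skip; s[4]='c' new -> keep; s[5]='c' seen -> skip; s[6]='c' seen -> skip; s[7]='c' seen -> skip; s[8]='c' seen -> skip; s[9]='r' new -> keep; s[10]='r' seen -> skip
Result: pcr


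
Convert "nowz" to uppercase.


Input string: 'nowz'
Operation: convert each letter to uppercase
Mapping: 'n'->'N', 'o'->'O', 'w'->'W', 'z'->'Z'
Result: NOWZ


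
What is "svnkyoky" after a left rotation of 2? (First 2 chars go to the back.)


Input: 'svnkyoky', shift = 2
Operation: split at index 2 and swap parts
Front part s[0:2] = 'sv'
Back part s[2:] = 'nkyoky'
Rotated = back + front = 'nkyoky' + 'sv'
Result: nkyokysv


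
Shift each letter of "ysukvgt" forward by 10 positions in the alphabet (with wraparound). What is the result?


Input: 'ysukvgt', shift = 10
Operation: for each letter, (position + 10) mod 26
Mapping: 'y'(24+10=34, 34 mod 26=8)->'i', 's'(18+10=28, 28 mod 26=2)->'c', 'u'(20+10=30, 30 mod 26=4)->'e', 'k'(10+10=20)->'u', 'v'(21+10=31, 31 mod 26=5)->'f', 'g'(6+10=16)->'q', 't'(19+10=29, 29 mod 26=3)->'d'
Result: iceufqd


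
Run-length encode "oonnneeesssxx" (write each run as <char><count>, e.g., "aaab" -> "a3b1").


Input: 'oonnneeesssxx'
Operation: identify consecutive runs
Runs: 'oo' -> o2, 'nnn' -> n3, 'eee' -> e3, 'sss' -> s3, 'xx' -> x2
Encoded: o2n3e3s3x2


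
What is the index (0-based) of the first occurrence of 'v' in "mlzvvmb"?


Input string: 'mlzvvmb'
Target: 'v'
Scanning left to right: s[0]='m', s[1]='l', s[2]='z', s[3]='v'
First match at index: 3


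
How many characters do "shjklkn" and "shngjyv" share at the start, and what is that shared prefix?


String 1: 'shjklkn'
String 2: 'shngjyv'
Compare position by position:
pos 0: 's' vs 's' match
pos 1: 'h' vs 'h' match
pos 2: 'j' vs 'n' differ -> stop
Longest common prefix: "sh" (length 2)


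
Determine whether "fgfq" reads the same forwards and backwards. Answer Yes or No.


Input string: 'fgfq'
Reversed: 'qfgf'
Compare pairs: s[0]='f' vs s[3]='q' (mismatch), s[1]='g' vs s[2]='f' (mismatch)
Palindrome: No


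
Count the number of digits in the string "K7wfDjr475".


Input string: 'K7wfDjr475'
Operation: count digit characters (0-9)
Scan: 'K', '7'(digit), 'w', 'f', 'D', 'j', 'r', '4'(digit), '7'(digit), '5'(digit)
Digits found: 4
Result: 4


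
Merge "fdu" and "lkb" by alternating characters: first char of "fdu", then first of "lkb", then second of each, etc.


String 1: 'fdu'
String 2: 'lkb'
Operation: alternate characters
Pairs: 'f'+'l', 'd'+'k', 'u'+'b'
Result: fldkub


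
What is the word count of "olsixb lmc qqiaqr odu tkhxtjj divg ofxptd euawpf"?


Input string: 'olsixb lmc qqiaqr odu tkhxtjj divg ofxptd euawpf'
Operation: split by spaces
Words found: 'olsixb', 'lmc', 'qqiaqr', 'odu', 'tkhxtjj', 'divg', 'ofxptd', 'euawpf'
Word count: 8


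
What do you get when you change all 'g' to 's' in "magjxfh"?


Input string: 'magjxfh'
Operation: replace 'g' with 's'
Positions of 'g': 2
After replacement: masjxfh


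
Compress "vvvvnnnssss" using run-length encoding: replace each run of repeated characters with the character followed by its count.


Input: 'vvvvnnnssss'
Operation: identify consecutive runs
Runs: 'vvvv' -> v4, 'nnn' -> n3, 'ssss' -> s4
Encoded: v4n3s4


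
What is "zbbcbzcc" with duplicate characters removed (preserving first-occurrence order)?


Input: 'zbbcbzcc'
Operation: keep first occurrence of each character
Scan: s[0]='z' new -> keep; s[1]='b' new -> keep; s[2]='b' seen -> skip; s[3]='c' new -> keep; s[4]='b' seen -> skip; s[5]='z' seen -> skip; s[6]='c' seen -> skip; s[7]='c' seen -> skip
Result: zbc


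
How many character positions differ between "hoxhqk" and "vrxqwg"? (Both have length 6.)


String 1: 'hoxhqk'
String 2: 'vrxqwg'
Compare each position: pos 0: 'h'!='v', pos 1: 'o'!='r', pos 2: 'x'=='x', pos 3: 'h'!='q', pos 4: 'q'!='w', pos 5: 'k'!='g'
Differing positions: 5
Hamming distance: 5


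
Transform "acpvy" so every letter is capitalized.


Input string: 'acpvy'
Operation: convert each letter to uppercase
Mapping: 'a'->'A', 'c'->'C', 'p'->'P', 'v'->'V', 'y'->'Y'
Result: ACPVY


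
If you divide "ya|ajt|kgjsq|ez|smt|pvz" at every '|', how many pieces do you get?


Input string: 'ya|ajt|kgjsq|ez|smt|pvz'
Delimiter: '|'
Split result: 'ya', 'ajt', 'kgjsq', 'ez', 'smt', 'pvz'
Number of parts: 6


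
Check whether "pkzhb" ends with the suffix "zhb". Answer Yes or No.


Input string: 'pkzhb'
Suffix to check: 'zhb'
Last 3 characters of input: 'zhb'
Match: True
Result: Yes


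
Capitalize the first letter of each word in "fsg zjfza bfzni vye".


Input string: 'fsg zjfza bfzni vye'
Operation: capitalize first letter of each word
Word transformations: 'fsg'->'Fsg', 'zjfza'->'Zjfza', 'bfzni'->'Bfzni', 'vye'->'Vye'
Result: Fsg Zjfza Bfzni Vye
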